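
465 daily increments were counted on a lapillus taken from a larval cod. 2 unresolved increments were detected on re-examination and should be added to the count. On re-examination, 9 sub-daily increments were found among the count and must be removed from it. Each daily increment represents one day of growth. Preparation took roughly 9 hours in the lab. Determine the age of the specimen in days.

458 days

True daily increment count = 465 − 9 + 2 = 458.
With a one-to-one daily increment periodicity this is 458 days.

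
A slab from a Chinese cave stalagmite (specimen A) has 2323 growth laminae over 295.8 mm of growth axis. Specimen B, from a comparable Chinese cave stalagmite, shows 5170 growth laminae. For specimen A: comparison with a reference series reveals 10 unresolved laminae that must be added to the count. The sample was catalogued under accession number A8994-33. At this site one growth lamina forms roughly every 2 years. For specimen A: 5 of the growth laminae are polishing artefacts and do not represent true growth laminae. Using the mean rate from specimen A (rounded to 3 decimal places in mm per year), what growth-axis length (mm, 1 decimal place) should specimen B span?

661.8 mm

Specimen A: after corrections the count is 2323 − 5 + 10 = 2328 growth laminae.
Specimen A: multiplying by 2 years per growth lamina: 2328 × 2 = 4656 years.
A: Extension rate ≈ 295.8 / 4656 = 0.064 mm per year.
Specimen B: 5170 growth laminae at 2 years each span 5170 × 2 = 10340 years. B's length ≈ 0.064 × 10340 = 661.8 mm.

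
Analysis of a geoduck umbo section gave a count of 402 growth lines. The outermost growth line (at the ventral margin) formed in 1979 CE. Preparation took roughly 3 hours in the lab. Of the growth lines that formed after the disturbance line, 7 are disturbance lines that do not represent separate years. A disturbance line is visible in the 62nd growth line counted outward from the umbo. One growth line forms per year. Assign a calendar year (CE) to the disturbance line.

1646 CE

The disturbance line sits at growth line 62 from the umbo, so 402 − 62 = 340 growth lines formed after it.
Removing the 7 false growth lines leaves 340 − 7 = 333 true growth lines beyond the disturbance line.
The growth line at the ventral margin is 1979 CE, so the disturbance line dates to 1979 − 333 = 1646 CE.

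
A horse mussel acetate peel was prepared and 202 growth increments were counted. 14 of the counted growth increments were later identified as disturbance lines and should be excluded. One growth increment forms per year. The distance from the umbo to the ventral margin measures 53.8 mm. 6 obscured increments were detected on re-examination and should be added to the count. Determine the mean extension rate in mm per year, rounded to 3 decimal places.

Correcting the raw count gives 202 − 14 + 6 = 194 true growth increments.
53.8 mm over 194 years gives 53.8 / 194 ≈ 0.277 mm per year.

0.277 mm per year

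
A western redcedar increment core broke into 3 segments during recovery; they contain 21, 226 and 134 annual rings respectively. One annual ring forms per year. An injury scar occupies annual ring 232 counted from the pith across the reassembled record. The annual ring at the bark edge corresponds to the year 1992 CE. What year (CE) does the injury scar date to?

1843 CE

Total annual rings = 21 + 226 + 134 = 381.
The injury scar sits at annual ring 232 from the pith, so 381 − 232 = 149 annual rings formed after it.
1992 − 149 = 1843 CE.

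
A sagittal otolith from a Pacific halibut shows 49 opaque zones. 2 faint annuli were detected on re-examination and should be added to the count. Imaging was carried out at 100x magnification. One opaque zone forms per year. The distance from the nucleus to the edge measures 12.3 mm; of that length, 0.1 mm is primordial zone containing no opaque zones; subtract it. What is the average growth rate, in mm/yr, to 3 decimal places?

After corrections the count is 49 + 2 = 51 opaque zones.
Net length = 12.3 − 0.1 = 12.2 mm.
12.2 mm over 51 years gives 12.2 / 51 ≈ 0.239 mm/yr.

0.239 mm/yr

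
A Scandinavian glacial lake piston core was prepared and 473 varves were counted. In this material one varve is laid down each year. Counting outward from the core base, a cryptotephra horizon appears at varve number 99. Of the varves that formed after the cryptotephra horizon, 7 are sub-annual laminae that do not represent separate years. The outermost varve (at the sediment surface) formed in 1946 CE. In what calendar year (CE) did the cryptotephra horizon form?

1579 CE

The cryptotephra horizon sits at varve 99 from the core base, so 473 − 99 = 374 varves formed after it.
Removing the 7 false varves leaves 374 − 7 = 367 true varves beyond the cryptotephra horizon.
Counting back 367 years from 1946 CE places the cryptotephra horizon in 1946 − 367 = 1579 CE.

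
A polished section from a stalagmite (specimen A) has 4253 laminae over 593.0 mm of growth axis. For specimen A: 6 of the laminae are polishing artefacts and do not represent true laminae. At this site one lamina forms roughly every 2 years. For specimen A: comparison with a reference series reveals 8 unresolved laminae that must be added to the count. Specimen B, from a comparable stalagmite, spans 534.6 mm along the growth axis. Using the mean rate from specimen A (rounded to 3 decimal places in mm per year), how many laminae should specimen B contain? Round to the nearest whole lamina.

3819 laminae

Specimen A: adjusted count: 4253 − 6 + 8 = 4255 laminae.
Specimen A: multiplying by 2 years per lamina: 4255 × 2 = 8510 years.
A: Mean rate = 593.0 mm / 8510 years ≈ 0.070 mm/yr.
For B, 534.6 / 0.070 = 7637.14 years; at 2 years per lamina that is 7637.14 / 2 ≈ 3819 laminae.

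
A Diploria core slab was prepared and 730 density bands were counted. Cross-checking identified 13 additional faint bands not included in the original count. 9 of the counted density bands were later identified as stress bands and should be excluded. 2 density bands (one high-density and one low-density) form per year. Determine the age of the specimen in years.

367 yr

True density band count = 730 − 9 + 13 = 734.
734 density bands at 2 per year is 734 / 2 = 367 years.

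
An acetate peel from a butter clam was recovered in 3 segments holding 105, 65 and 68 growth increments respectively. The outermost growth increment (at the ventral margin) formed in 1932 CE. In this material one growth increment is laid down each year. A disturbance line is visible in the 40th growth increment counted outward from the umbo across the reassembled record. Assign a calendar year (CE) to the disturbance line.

Total growth increments = 105 + 65 + 68 = 238.
Between growth increment 40 and the ventral margin there are 238 − 40 = 198 growth increments.
The growth increment at the ventral margin is 1932 CE, so the disturbance line dates to 1932 − 198 = 1734 CE.

1734 CE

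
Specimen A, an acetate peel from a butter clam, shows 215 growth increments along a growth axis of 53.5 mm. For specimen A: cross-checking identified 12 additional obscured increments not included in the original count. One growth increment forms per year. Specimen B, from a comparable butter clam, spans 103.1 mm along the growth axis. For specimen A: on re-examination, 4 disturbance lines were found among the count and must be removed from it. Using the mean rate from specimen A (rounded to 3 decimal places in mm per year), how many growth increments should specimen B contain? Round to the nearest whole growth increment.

430 growth increments

Specimen A: correcting the raw count gives 215 − 4 + 12 = 223 true growth increments.
A: Extension rate ≈ 53.5 / 223 = 0.240 mm/yr.
Specimen B: 103.1 mm / 0.240 mm per year = 429.58 years ≈ 430 growth increments.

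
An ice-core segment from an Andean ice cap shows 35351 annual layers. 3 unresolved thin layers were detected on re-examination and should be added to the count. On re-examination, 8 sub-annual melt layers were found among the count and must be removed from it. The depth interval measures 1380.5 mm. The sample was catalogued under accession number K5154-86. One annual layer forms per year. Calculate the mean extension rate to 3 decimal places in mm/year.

0.039 mm/year

After corrections the count is 35351 − 8 + 3 = 35346 annual layers.
Extension rate ≈ 1380.5 / 35346 = 0.039 mm/year.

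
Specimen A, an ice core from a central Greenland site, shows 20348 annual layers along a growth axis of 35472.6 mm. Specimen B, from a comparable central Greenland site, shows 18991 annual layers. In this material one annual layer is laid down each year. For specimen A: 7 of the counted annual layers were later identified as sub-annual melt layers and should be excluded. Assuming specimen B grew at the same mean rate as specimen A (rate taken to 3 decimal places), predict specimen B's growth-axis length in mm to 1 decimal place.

Specimen A: adjusted count: 20348 − 7 = 20341 annual layers.
A: 35472.6 mm over 20341 years gives 35472.6 / 20341 ≈ 1.744 mm per year.
For B, 1.744 mm/year × 18991 years = 33120.3 mm.

33120.3 mm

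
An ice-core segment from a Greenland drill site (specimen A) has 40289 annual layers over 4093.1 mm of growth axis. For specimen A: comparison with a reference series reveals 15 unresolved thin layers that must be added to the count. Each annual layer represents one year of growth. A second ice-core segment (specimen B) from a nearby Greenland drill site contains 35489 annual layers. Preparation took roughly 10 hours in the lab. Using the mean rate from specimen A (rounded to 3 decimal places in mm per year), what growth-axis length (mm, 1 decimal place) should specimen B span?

Specimen A: true annual layer count = 40289 + 15 = 40304.
A: Mean rate = 4093.1 mm / 40304 years ≈ 0.102 mm/year.
For B, 0.102 mm/year × 35489 years = 3619.9 mm.

3619.9 mm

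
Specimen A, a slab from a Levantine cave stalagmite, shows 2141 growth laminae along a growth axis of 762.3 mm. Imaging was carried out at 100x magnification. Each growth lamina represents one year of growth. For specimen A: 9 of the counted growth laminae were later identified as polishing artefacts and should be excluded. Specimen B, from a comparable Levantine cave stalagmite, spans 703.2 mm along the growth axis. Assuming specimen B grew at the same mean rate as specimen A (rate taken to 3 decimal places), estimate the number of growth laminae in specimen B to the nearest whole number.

Specimen A: correcting the raw count gives 2141 − 9 = 2132 true growth laminae.
A: Mean rate = 762.3 mm / 2132 years ≈ 0.358 mm/year.
Specimen B: 703.2 mm / 0.358 mm per year = 1964.25 years ≈ 1964 growth laminae.

1964 growth laminae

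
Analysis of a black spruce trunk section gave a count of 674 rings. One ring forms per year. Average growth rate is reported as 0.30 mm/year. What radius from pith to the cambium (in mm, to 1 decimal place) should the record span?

202.2 mm

The record spans 674 years at 0.30 mm per year.
Length ≈ 0.30 × 674 = 202.2 mm.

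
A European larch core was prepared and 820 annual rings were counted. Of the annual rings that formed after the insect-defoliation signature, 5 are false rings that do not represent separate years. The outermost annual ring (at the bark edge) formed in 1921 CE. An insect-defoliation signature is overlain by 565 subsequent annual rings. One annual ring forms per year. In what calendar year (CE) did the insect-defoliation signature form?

1361 CE

There are 565 annual rings younger than the insect-defoliation signature.
565 − 5 false = 560 true annual rings after the insect-defoliation signature.
Counting back 560 years from 1921 CE places the insect-defoliation signature in 1921 − 560 = 1361 CE.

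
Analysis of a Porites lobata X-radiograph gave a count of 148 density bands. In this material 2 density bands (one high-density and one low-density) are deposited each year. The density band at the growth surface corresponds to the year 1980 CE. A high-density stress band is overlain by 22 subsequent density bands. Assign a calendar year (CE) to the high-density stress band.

There are 22 density bands younger than the high-density stress band.
With 2 density bands per year, 22 / 2 = 11 years.
1980 − 11 = 1969 CE.

1969 CE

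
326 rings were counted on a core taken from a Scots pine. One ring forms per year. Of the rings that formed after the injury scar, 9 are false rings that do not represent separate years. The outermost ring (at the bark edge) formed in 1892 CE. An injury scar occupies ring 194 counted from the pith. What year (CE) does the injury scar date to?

The injury scar sits at ring 194 from the pith, so 326 − 194 = 132 rings formed after it.
Excluding 9 false rings: 132 − 9 = 123.
The ring at the bark edge is 1892 CE, so the injury scar dates to 1892 − 123 = 1769 CE.

1769 CE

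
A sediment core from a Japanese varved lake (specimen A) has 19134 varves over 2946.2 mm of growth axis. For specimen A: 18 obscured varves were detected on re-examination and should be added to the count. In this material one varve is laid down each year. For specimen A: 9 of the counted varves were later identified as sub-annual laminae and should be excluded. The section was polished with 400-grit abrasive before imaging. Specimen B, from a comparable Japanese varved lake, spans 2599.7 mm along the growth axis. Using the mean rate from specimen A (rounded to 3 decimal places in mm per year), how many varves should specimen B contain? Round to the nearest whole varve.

16881 varves

Specimen A: correcting the raw count gives 19134 − 9 + 18 = 19143 true varves.
A: Mean rate = 2946.2 mm / 19143 years ≈ 0.154 mm/year.
For B, 2599.7 / 0.154 = 16881.17 years ≈ 16881 varves.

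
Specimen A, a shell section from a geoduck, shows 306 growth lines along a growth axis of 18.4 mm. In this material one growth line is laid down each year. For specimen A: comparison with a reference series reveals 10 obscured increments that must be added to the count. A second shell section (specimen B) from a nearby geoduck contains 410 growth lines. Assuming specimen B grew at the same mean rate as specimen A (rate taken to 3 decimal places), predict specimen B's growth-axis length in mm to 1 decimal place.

23.8 mm

Specimen A: true growth line count = 306 + 10 = 316.
A: Mean rate = 18.4 mm / 316 years ≈ 0.058 mm per year.
B's length ≈ 0.058 × 410 = 23.8 mm.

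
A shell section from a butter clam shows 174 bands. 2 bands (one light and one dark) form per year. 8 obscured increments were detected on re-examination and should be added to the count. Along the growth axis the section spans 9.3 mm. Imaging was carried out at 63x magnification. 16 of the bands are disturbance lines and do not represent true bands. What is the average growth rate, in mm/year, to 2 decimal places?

0.11 mm/year

Correcting the raw count gives 174 − 16 + 8 = 166 true bands.
Dividing by 2 bands per year: 166 / 2 = 83 years.
Extension rate ≈ 9.3 / 83 = 0.11 mm/year.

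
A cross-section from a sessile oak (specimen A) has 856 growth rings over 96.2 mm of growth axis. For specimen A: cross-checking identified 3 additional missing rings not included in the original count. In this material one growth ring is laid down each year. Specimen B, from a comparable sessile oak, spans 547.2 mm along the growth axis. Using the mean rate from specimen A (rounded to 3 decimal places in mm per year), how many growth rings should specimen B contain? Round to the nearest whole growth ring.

4886 growth rings

Specimen A: after corrections the count is 856 + 3 = 859 growth rings.
A: Mean rate = 96.2 mm / 859 years ≈ 0.112 mm/yr.
Specimen B: 547.2 mm / 0.112 mm per year = 4885.71 years ≈ 4886 growth rings.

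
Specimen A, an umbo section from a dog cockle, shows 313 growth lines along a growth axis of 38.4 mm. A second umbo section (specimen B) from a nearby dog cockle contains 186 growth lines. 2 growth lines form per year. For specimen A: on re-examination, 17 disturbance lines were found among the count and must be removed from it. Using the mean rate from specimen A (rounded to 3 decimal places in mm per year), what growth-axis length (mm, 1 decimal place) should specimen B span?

Specimen A: correcting the raw count gives 313 − 17 = 296 true growth lines.
Specimen A: 296 growth lines at 2 per year is 296 / 2 = 148 years.
A: Extension rate ≈ 38.4 / 148 = 0.259 mm/year.
Specimen B: dividing by 2 growth lines per year: 186 / 2 = 93 years. B's length ≈ 0.259 × 93 = 24.1 mm.

24.1 mm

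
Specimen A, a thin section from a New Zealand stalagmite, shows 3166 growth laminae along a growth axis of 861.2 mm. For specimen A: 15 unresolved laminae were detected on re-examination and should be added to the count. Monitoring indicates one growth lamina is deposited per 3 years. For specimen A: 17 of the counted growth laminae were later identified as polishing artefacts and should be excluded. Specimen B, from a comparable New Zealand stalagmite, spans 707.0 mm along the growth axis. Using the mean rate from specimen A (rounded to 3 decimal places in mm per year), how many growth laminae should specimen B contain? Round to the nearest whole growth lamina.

Specimen A: adjusted count: 3166 − 17 + 15 = 3164 growth laminae.
Specimen A: at 3 years per growth lamina, 3164 × 3 = 9492 years.
A: 861.2 mm over 9492 years gives 861.2 / 9492 ≈ 0.091 mm/yr.
For B, 707.0 / 0.091 = 7769.23 years; at 3 years per growth lamina that is 7769.23 / 3 ≈ 2590 growth laminae.

2590 growth laminae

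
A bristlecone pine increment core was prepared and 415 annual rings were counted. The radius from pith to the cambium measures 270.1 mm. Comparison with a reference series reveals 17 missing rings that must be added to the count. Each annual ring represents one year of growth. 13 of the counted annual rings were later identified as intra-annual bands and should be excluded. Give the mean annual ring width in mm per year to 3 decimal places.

0.645 mm per year

Correcting the raw count gives 415 − 13 + 17 = 419 true annual rings.
270.1 mm over 419 years gives 270.1 / 419 ≈ 0.645 mm per year.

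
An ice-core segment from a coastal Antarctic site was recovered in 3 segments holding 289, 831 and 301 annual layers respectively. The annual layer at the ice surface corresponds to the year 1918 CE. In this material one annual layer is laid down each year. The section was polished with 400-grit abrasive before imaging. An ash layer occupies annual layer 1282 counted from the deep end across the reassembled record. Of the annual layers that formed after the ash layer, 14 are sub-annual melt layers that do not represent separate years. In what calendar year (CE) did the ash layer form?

Total annual layers = 289 + 831 + 301 = 1421.
1421 − 1282 = 139 annual layers lie beyond the ash layer toward the ice surface.
Excluding 14 false annual layers: 139 − 14 = 125.
Counting back 125 years from 1918 CE places the ash layer in 1918 − 125 = 1793 CE.

1793 CE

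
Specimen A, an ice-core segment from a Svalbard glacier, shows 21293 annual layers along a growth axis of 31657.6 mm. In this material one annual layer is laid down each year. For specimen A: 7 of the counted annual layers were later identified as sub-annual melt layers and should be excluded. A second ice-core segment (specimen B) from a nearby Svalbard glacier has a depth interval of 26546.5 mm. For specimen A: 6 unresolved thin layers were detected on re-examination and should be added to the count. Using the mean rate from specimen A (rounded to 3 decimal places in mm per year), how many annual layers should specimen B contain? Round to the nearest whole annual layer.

Specimen A: after corrections the count is 21293 − 7 + 6 = 21292 annual layers.
A: Extension rate ≈ 31657.6 / 21292 = 1.487 mm/year.
Specimen B: 26546.5 mm / 1.487 mm per year = 17852.39 years ≈ 17852 annual layers.

17852 annual layers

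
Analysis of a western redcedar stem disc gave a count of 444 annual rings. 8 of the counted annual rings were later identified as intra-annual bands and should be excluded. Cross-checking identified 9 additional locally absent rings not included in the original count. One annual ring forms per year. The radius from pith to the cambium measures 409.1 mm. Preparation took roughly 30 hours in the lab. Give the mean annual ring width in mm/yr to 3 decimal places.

Correcting the raw count gives 444 − 8 + 9 = 445 true annual rings.
Extension rate ≈ 409.1 / 445 = 0.919 mm/yr.

0.919 mm/yr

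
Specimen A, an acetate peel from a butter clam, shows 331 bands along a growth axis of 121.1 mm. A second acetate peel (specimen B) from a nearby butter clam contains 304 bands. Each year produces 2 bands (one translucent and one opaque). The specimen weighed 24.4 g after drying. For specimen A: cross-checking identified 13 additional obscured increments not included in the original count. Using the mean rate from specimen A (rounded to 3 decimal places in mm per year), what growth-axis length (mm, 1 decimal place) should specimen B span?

107.0 mm

Specimen A: true band count = 331 + 13 = 344.
Specimen A: 344 bands at 2 per year is 344 / 2 = 172 years.
A: Mean rate = 121.1 mm / 172 years ≈ 0.704 mm/year.
Specimen B: dividing by 2 bands per year: 304 / 2 = 152 years. For B, 0.704 mm/year × 152 years = 107.0 mm.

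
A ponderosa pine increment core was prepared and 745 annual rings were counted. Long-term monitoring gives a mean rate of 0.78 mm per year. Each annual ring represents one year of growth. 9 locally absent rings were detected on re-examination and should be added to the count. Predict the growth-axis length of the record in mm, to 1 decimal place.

588.1 mm

Adjusted count: 745 + 9 = 754 annual rings.
754 years at 0.78 mm/year gives 0.78 × 754 = 588.1 mm.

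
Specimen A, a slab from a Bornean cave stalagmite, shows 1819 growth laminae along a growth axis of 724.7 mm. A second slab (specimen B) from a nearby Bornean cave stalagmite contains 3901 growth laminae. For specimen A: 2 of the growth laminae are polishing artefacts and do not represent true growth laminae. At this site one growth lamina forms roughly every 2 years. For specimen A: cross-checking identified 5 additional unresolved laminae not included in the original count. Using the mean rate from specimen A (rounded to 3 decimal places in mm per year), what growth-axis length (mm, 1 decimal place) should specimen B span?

1552.6 mm

Specimen A: after corrections the count is 1819 − 2 + 5 = 1822 growth laminae.
Specimen A: at 2 years per growth lamina, 1822 × 2 = 3644 years.
A: Mean rate = 724.7 mm / 3644 years ≈ 0.199 mm/yr.
Specimen B: 3901 growth laminae at 2 years each span 3901 × 2 = 7802 years. For B, 0.199 mm/year × 7802 years = 1552.6 mm.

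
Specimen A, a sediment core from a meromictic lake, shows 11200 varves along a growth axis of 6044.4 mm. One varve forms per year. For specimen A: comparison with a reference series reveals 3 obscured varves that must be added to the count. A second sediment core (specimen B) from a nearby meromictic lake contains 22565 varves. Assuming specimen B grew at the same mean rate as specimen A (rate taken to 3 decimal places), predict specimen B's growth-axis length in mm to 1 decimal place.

12185.1 mm

Specimen A: adjusted count: 11200 + 3 = 11203 varves.
A: 6044.4 mm over 11203 years gives 6044.4 / 11203 ≈ 0.540 mm per year.
B's length ≈ 0.540 × 22565 = 12185.1 mm.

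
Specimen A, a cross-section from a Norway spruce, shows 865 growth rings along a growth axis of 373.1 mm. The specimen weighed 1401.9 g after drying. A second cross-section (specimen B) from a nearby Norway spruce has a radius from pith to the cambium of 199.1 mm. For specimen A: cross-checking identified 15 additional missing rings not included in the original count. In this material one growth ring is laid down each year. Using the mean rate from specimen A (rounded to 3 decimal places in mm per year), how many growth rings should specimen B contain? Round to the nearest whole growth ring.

470 growth rings

Specimen A: adjusted count: 865 + 15 = 880 growth rings.
A: Mean rate = 373.1 mm / 880 years ≈ 0.424 mm/year.
B spans 199.1 / 0.424 = 469.58 years ≈ 470 growth rings.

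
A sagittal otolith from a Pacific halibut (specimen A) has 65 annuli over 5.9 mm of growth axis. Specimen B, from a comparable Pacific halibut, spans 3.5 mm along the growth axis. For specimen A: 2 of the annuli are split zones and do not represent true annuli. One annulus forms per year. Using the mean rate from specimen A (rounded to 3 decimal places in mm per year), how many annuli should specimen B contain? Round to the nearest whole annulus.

37 annuli

Specimen A: after corrections the count is 65 − 2 = 63 annuli.
A: 5.9 mm over 63 years gives 5.9 / 63 ≈ 0.094 mm/year.
For B, 3.5 / 0.094 = 37.23 years ≈ 37 annuli.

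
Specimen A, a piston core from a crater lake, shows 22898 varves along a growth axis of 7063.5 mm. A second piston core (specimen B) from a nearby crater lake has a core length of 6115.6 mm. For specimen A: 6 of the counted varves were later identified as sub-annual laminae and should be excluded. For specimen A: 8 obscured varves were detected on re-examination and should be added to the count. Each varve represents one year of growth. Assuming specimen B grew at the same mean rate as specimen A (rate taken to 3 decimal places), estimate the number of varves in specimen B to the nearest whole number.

Specimen A: adjusted count: 22898 − 6 + 8 = 22900 varves.
A: Extension rate ≈ 7063.5 / 22900 = 0.308 mm/yr.
B spans 6115.6 / 0.308 = 19855.84 years ≈ 19856 varves.

19856 varves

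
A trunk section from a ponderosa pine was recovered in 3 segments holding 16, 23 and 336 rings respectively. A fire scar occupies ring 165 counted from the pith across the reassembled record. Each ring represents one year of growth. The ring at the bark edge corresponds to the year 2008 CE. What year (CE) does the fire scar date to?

Total rings = 16 + 23 + 336 = 375.
375 − 165 = 210 rings lie beyond the fire scar toward the bark edge.
The ring at the bark edge is 2008 CE, so the fire scar dates to 2008 − 210 = 1798 CE.

1798 CE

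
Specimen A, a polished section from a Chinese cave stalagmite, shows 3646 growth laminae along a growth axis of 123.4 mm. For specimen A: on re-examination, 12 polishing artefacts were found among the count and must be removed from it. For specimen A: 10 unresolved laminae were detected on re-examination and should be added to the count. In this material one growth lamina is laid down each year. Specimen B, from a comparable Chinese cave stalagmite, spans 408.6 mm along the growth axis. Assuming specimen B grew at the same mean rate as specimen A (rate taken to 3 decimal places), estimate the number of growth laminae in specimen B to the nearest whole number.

12018 growth laminae

Specimen A: adjusted count: 3646 − 12 + 10 = 3644 growth laminae.
A: 123.4 mm over 3644 years gives 123.4 / 3644 ≈ 0.034 mm/yr.
For B, 408.6 / 0.034 = 12017.65 years ≈ 12018 growth laminae.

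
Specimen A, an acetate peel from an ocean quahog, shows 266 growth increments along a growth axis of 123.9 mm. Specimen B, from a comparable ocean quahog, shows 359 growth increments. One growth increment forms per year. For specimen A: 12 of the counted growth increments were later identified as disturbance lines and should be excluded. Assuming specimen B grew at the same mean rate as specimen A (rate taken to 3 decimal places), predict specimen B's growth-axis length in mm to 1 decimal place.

175.2 mm

Specimen A: true growth increment count = 266 − 12 = 254.
A: Extension rate ≈ 123.9 / 254 = 0.488 mm/year.
Length of B = 0.488 × 359 = 175.2 mm.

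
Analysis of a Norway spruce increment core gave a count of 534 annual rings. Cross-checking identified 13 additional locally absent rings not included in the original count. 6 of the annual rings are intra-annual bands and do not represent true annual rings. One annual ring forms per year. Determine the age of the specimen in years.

541 yr

Adjusted count: 534 − 6 + 13 = 541 annual rings.
With a one-to-one annual ring periodicity this is 541 years.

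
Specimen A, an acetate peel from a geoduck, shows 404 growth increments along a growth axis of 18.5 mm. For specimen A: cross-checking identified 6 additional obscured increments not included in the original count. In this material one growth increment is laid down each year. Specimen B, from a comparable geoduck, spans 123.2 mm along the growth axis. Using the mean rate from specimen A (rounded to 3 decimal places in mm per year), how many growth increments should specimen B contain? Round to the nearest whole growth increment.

2738 growth increments

Specimen A: adjusted count: 404 + 6 = 410 growth increments.
A: 18.5 mm over 410 years gives 18.5 / 410 ≈ 0.045 mm/yr.
B spans 123.2 / 0.045 = 2737.78 years ≈ 2738 growth increments.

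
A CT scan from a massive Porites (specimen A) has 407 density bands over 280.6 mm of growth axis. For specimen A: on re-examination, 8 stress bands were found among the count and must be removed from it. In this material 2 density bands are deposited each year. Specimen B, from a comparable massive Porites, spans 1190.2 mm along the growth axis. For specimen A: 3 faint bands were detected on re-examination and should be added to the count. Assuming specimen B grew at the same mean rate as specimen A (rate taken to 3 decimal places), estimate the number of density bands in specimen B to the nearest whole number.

Specimen A: correcting the raw count gives 407 − 8 + 3 = 402 true density bands.
Specimen A: 402 density bands at 2 per year is 402 / 2 = 201 years.
A: Mean rate = 280.6 mm / 201 years ≈ 1.396 mm/yr.
Specimen B: 1190.2 mm / 1.396 mm per year = 852.58 years; at 2 density bands per year that is 852.58 × 2 ≈ 1705 density bands.

1705 density bands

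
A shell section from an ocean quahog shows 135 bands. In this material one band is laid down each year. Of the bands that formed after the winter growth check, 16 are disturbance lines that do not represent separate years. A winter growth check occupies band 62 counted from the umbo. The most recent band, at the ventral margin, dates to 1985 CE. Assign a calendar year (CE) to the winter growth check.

The winter growth check sits at band 62 from the umbo, so 135 − 62 = 73 bands formed after it.
Removing the 16 false bands leaves 73 − 16 = 57 true bands beyond the winter growth check.
1985 − 57 = 1928 CE.

1928 CE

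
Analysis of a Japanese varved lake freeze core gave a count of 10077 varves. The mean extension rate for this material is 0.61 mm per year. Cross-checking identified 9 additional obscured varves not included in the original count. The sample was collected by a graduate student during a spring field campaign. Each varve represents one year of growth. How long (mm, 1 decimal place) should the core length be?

6152.5 mm

Adjusted count: 10077 + 9 = 10086 varves.
Predicted length = 0.61 mm/year × 10086 years = 6152.5 mm.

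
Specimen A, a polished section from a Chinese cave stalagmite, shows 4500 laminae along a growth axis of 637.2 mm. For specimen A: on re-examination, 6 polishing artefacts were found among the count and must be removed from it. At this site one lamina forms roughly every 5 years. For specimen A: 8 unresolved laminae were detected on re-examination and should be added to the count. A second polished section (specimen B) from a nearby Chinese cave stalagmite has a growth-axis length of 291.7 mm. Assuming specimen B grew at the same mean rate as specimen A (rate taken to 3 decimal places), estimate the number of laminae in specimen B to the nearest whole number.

2084 laminae

Specimen A: after corrections the count is 4500 − 6 + 8 = 4502 laminae.
Specimen A: 4502 laminae at 5 years each span 4502 × 5 = 22510 years.
A: Extension rate ≈ 637.2 / 22510 = 0.028 mm per year.
For B, 291.7 / 0.028 = 10417.86 years; at 5 years per lamina that is 10417.86 / 5 ≈ 2084 laminae.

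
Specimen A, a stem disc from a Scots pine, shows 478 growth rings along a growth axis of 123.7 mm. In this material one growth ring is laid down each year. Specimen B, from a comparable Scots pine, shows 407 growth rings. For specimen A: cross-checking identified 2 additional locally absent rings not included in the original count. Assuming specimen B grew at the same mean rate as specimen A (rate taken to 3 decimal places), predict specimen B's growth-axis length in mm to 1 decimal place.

105.0 mm

Specimen A: after corrections the count is 478 + 2 = 480 growth rings.
A: Extension rate ≈ 123.7 / 480 = 0.258 mm per year.
B's length ≈ 0.258 × 407 = 105.0 mm.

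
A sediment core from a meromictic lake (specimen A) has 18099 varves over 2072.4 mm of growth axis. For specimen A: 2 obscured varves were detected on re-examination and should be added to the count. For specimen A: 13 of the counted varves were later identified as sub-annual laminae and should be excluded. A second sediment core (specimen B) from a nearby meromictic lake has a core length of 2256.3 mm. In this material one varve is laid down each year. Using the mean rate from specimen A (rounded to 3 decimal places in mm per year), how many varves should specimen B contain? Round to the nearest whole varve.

Specimen A: correcting the raw count gives 18099 − 13 + 2 = 18088 true varves.
A: Extension rate ≈ 2072.4 / 18088 = 0.115 mm per year.
Specimen B: 2256.3 mm / 0.115 mm per year = 19620.00 years ≈ 19620 varves.

19620 varves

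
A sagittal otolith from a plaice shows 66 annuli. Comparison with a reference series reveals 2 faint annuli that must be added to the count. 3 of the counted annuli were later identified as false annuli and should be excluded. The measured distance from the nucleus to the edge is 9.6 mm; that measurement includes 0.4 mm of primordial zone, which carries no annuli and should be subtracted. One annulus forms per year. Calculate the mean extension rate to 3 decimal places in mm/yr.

Adjusted count: 66 − 3 + 2 = 65 annuli.
Net length = 9.6 − 0.4 = 9.2 mm.
9.2 mm over 65 years gives 9.2 / 65 ≈ 0.142 mm/yr.

0.142 mm/yr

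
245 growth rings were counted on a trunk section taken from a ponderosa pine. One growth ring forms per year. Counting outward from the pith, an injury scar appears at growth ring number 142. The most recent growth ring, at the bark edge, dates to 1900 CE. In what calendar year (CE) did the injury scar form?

245 − 142 = 103 growth rings lie beyond the injury scar toward the bark edge.
1900 − 103 = 1797 CE.

1797 CE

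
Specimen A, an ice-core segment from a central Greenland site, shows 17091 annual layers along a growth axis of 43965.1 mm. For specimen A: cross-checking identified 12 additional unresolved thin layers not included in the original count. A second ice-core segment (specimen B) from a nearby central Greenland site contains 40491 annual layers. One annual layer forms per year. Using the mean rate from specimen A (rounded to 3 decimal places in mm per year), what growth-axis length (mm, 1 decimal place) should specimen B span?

104102.4 mm

Specimen A: after corrections the count is 17091 + 12 = 17103 annual layers.
A: Extension rate ≈ 43965.1 / 17103 = 2.571 mm/yr.
B's length ≈ 2.571 × 40491 = 104102.4 mm.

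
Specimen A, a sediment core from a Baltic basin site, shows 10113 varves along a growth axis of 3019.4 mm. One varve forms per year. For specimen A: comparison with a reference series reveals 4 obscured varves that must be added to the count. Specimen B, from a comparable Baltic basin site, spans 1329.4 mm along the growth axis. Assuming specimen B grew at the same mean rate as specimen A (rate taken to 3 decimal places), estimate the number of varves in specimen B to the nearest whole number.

4461 varves

Specimen A: adjusted count: 10113 + 4 = 10117 varves.
A: 3019.4 mm over 10117 years gives 3019.4 / 10117 ≈ 0.298 mm/yr.
Specimen B: 1329.4 mm / 0.298 mm per year = 4461.07 years ≈ 4461 varves.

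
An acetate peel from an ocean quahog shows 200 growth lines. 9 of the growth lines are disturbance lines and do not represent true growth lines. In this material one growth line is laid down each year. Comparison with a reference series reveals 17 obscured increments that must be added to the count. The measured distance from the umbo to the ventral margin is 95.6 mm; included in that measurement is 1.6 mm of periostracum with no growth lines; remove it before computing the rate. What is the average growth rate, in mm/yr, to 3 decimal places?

Correcting the raw count gives 200 − 9 + 17 = 208 true growth lines.
Removing the 1.6 mm offcut leaves 95.6 − 1.6 = 94.0 mm.
94.0 mm over 208 years gives 94.0 / 208 ≈ 0.452 mm/yr.

0.452 mm/yr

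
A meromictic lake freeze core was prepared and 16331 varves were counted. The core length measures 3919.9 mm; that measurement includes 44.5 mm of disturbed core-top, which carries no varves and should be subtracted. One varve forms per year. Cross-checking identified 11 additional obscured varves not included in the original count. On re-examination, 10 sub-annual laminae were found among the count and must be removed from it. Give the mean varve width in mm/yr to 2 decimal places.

After corrections the count is 16331 − 10 + 11 = 16332 varves.
Removing the 44.5 mm offcut leaves 3919.9 − 44.5 = 3875.4 mm.
Mean rate = 3875.4 mm / 16332 years ≈ 0.24 mm/yr.

0.24 mm/yr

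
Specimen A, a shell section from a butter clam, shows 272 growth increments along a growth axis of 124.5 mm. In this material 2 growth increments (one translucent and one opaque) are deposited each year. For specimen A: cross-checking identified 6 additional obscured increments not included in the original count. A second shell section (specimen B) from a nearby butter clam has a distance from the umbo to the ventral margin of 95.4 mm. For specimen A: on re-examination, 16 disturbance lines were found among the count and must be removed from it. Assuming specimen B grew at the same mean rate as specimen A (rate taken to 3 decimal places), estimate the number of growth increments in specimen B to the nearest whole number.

Specimen A: adjusted count: 272 − 16 + 6 = 262 growth increments.
Specimen A: with 2 growth increments per year, 262 / 2 = 131 years.
A: 124.5 mm over 131 years gives 124.5 / 131 ≈ 0.950 mm/yr.
Specimen B: 95.4 mm / 0.950 mm per year = 100.42 years; at 2 growth increments per year that is 100.42 × 2 ≈ 201 growth increments.

201 growth increments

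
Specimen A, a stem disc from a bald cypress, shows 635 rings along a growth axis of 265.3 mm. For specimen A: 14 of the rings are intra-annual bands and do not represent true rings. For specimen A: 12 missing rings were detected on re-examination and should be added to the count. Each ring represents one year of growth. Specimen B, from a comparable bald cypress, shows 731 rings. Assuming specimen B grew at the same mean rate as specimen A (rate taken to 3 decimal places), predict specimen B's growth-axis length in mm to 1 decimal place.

306.3 mm

Specimen A: correcting the raw count gives 635 − 14 + 12 = 633 true rings.
A: Extension rate ≈ 265.3 / 633 = 0.419 mm/year.
B's length ≈ 0.419 × 731 = 306.3 mm.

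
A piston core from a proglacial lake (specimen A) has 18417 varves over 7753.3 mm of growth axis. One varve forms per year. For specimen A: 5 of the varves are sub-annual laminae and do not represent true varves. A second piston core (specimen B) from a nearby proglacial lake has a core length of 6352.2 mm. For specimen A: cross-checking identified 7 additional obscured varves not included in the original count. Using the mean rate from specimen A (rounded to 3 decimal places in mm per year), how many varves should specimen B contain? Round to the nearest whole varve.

15088 varves

Specimen A: correcting the raw count gives 18417 − 5 + 7 = 18419 true varves.
A: Mean rate = 7753.3 mm / 18419 years ≈ 0.421 mm/yr.
Specimen B: 6352.2 mm / 0.421 mm per year = 15088.36 years ≈ 15088 varves.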